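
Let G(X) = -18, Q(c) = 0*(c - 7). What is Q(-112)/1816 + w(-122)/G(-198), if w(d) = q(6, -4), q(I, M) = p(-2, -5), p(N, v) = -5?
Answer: 5/18 ≈ 0.27778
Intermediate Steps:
q(I, M) = -5
Q(c) = 0 (Q(c) = 0*(-7 + c) = 0)
w(d) = -5
Q(-112)/1816 + w(-122)/G(-198) = 0/1816 - 5/(-18) = 0*(1/1816) - 5*(-1/18) = 0 + 5/18 = 5/18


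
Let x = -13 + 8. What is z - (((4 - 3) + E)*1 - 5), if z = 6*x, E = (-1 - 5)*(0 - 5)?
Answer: -56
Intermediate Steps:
x = -5
E = 30 (E = -6*(-5) = 30)
z = -30 (z = 6*(-5) = -30)
z - (((4 - 3) + E)*1 - 5) = -30 - (((4 - 3) + 30)*1 - 5) = -30 - ((1 + 30)*1 - 5) = -30 - (31*1 - 5) = -30 - (31 - 5) = -30 - 1*26 = -30 - 26 = -56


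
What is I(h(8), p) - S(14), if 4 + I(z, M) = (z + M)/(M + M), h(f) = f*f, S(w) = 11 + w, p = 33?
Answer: -1817/66 ≈ -27.530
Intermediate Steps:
h(f) = f²
I(z, M) = -4 + (M + z)/(2*M) (I(z, M) = -4 + (z + M)/(M + M) = -4 + (M + z)/((2*M)) = -4 + (M + z)*(1/(2*M)) = -4 + (M + z)/(2*M))
I(h(8), p) - S(14) = (½)*(8² - 7*33)/33 - (11 + 14) = (½)*(1/33)*(64 - 231) - 1*25 = (½)*(1/33)*(-167) - 25 = -167/66 - 25 = -1817/66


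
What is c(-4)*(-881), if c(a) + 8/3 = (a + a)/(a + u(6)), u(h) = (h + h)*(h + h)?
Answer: 251966/105 ≈ 2399.7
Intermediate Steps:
u(h) = 4*h**2 (u(h) = (2*h)*(2*h) = 4*h**2)
c(a) = -8/3 + 2*a/(144 + a) (c(a) = -8/3 + (a + a)/(a + 4*6**2) = -8/3 + (2*a)/(a + 4*36) = -8/3 + (2*a)/(a + 144) = -8/3 + (2*a)/(144 + a) = -8/3 + 2*a/(144 + a))
c(-4)*(-881) = (2*(-576 - 1*(-4))/(3*(144 - 4)))*(-881) = ((2/3)*(-576 + 4)/140)*(-881) = ((2/3)*(1/140)*(-572))*(-881) = -286/105*(-881) = 251966/105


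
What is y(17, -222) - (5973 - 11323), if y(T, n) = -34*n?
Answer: 12898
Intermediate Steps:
y(17, -222) - (5973 - 11323) = -34*(-222) - (5973 - 11323) = 7548 - 1*(-5350) = 7548 + 5350 = 12898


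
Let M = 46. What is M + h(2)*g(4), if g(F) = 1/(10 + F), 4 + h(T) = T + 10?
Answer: 326/7 ≈ 46.571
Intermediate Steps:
h(T) = 6 + T (h(T) = -4 + (T + 10) = -4 + (10 + T) = 6 + T)
M + h(2)*g(4) = 46 + (6 + 2)/(10 + 4) = 46 + 8/14 = 46 + 8*(1/14) = 46 + 4/7 = 326/7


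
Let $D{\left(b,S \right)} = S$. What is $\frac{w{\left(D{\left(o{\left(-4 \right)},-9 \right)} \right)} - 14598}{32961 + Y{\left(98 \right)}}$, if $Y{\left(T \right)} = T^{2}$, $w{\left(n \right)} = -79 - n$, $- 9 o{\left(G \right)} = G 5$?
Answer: $- \frac{14668}{42565} \approx -0.3446$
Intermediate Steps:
$o{\left(G \right)} = - \frac{5 G}{9}$ ($o{\left(G \right)} = - \frac{G 5}{9} = - \frac{5 G}{9}$)
$\frac{w{\left(D{\left(o{\left(-4 \right)},-9 \right)} \right)} - 14598}{32961 + Y{\left(98 \right)}} = \frac{\left(-79 - -9\right) - 14598}{32961 + 98^{2}} = \frac{\left(-79 + 9\right) - 14598}{32961 + 9604} = \frac{-70 - 14598}{42565} = \left(-14668\right) \frac{1}{42565} = - \frac{14668}{42565}$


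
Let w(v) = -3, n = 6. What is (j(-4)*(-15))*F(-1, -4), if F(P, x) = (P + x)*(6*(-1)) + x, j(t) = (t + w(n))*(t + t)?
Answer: -21840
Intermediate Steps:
j(t) = 2*t*(-3 + t) (j(t) = (t - 3)*(t + t) = (-3 + t)*(2*t) = 2*t*(-3 + t))
F(P, x) = -6*P - 5*x (F(P, x) = (P + x)*(-6) + x = (-6*P - 6*x) + x = -6*P - 5*x)
(j(-4)*(-15))*F(-1, -4) = ((2*(-4)*(-3 - 4))*(-15))*(-6*(-1) - 5*(-4)) = ((2*(-4)*(-7))*(-15))*(6 + 20) = (56*(-15))*26 = -840*26 = -21840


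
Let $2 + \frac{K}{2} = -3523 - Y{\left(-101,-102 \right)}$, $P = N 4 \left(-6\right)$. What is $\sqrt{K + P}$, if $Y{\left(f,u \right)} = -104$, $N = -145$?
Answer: $41 i \sqrt{2} \approx 57.983 i$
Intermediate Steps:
$P = 3480$ ($P = - 145 \cdot 4 \left(-6\right) = \left(-145\right) \left(-24\right) = 3480$)
$K = -6842$ ($K = -4 + 2 \left(-3523 - -104\right) = -4 + 2 \left(-3523 + 104\right) = -4 + 2 \left(-3419\right) = -4 - 6838 = -6842$)
$\sqrt{K + P} = \sqrt{-6842 + 3480} = \sqrt{-3362} = 41 i \sqrt{2}$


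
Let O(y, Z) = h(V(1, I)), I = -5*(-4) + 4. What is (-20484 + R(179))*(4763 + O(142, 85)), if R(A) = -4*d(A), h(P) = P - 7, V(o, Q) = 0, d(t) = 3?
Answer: -97478976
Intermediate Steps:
I = 24 (I = 20 + 4 = 24)
h(P) = -7 + P
O(y, Z) = -7 (O(y, Z) = -7 + 0 = -7)
R(A) = -12 (R(A) = -4*3 = -12)
(-20484 + R(179))*(4763 + O(142, 85)) = (-20484 - 12)*(4763 - 7) = -20496*4756 = -97478976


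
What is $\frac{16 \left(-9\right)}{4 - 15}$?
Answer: $\frac{144}{11} \approx 13.091$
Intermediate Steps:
$\frac{16 \left(-9\right)}{4 - 15} = - \frac{144}{-11} = \left(-144\right) \left(- \frac{1}{11}\right) = \frac{144}{11}$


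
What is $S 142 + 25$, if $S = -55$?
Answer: $-7785$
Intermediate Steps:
$S 142 + 25 = \left(-55\right) 142 + 25 = -7810 + 25 = -7785$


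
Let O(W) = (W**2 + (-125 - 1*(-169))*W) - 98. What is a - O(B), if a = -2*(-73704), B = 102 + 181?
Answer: 54965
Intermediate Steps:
B = 283
O(W) = -98 + W**2 + 44*W (O(W) = (W**2 + (-125 + 169)*W) - 98 = (W**2 + 44*W) - 98 = -98 + W**2 + 44*W)
a = 147408
a - O(B) = 147408 - (-98 + 283**2 + 44*283) = 147408 - (-98 + 80089 + 12452) = 147408 - 1*92443 = 147408 - 92443 = 54965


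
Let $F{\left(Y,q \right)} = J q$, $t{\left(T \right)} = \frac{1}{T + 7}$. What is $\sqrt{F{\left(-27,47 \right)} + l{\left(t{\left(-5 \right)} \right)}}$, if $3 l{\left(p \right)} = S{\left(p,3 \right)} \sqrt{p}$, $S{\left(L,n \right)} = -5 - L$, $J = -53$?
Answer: $\frac{\sqrt{-89676 - 33 \sqrt{2}}}{6} \approx 49.923 i$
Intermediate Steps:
$t{\left(T \right)} = \frac{1}{7 + T}$
$F{\left(Y,q \right)} = - 53 q$
$l{\left(p \right)} = \frac{\sqrt{p} \left(-5 - p\right)}{3}$ ($l{\left(p \right)} = \frac{\left(-5 - p\right) \sqrt{p}}{3} = \frac{\sqrt{p} \left(-5 - p\right)}{3}$)
$\sqrt{F{\left(-27,47 \right)} + l{\left(t{\left(-5 \right)} \right)}} = \sqrt{\left(-53\right) 47 + \frac{\sqrt{\frac{1}{7 - 5}} \left(-5 - \frac{1}{7 - 5}\right)}{3}} = \sqrt{-2491 + \frac{\sqrt{\frac{1}{2}} \left(-5 - \frac{1}{2}\right)}{3}} = \sqrt{-2491 + \frac{-5 - \frac{1}{2}}{3 \sqrt{2}}} = \sqrt{-2491 + \frac{\frac{\sqrt{2}}{2} \left(-5 - \frac{1}{2}\right)}{3}} = \sqrt{-2491 + \frac{1}{3} \frac{\sqrt{2}}{2} \left(- \frac{11}{2}\right)} = \sqrt{-2491 - \frac{11 \sqrt{2}}{12}}$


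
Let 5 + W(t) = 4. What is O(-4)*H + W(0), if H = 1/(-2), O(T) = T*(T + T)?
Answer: -17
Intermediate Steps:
O(T) = 2*T² (O(T) = T*(2*T) = 2*T²)
W(t) = -1 (W(t) = -5 + 4 = -1)
H = -½ (H = 1*(-½) = -½ ≈ -0.50000)
O(-4)*H + W(0) = (2*(-4)²)*(-½) - 1 = (2*16)*(-½) - 1 = 32*(-½) - 1 = -16 - 1 = -17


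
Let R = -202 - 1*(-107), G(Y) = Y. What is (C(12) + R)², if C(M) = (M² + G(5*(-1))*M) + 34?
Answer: 529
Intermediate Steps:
C(M) = 34 + M² - 5*M (C(M) = (M² + (5*(-1))*M) + 34 = (M² - 5*M) + 34 = 34 + M² - 5*M)
R = -95 (R = -202 + 107 = -95)
(C(12) + R)² = ((34 + 12² - 5*12) - 95)² = ((34 + 144 - 60) - 95)² = (118 - 95)² = 23² = 529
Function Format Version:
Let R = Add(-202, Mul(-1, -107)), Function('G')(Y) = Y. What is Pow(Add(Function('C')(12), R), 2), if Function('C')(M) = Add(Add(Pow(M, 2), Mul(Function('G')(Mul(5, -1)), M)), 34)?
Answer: 529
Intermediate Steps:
Function('C')(M) = Add(34, Pow(M, 2), Mul(-5, M)) (Function('C')(M) = Add(Add(Pow(M, 2), Mul(Mul(5, -1), M)), 34) = Add(Add(Pow(M, 2), Mul(-5, M)), 34) = Add(34, Pow(M, 2), Mul(-5, M)))
R = -95 (R = Add(-202, 107) = -95)
Pow(Add(Function('C')(12), R), 2) = Pow(Add(Add(34, Pow(12, 2), Mul(-5, 12)), -95), 2) = Pow(Add(Add(34, 144, -60), -95), 2) = Pow(Add(118, -95), 2) = Pow(23, 2) = 529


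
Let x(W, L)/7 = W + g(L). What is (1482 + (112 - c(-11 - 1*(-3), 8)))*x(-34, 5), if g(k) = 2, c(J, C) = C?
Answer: -355264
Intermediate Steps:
x(W, L) = 14 + 7*W (x(W, L) = 7*(W + 2) = 7*(2 + W) = 14 + 7*W)
(1482 + (112 - c(-11 - 1*(-3), 8)))*x(-34, 5) = (1482 + (112 - 1*8))*(14 + 7*(-34)) = (1482 + (112 - 8))*(14 - 238) = (1482 + 104)*(-224) = 1586*(-224) = -355264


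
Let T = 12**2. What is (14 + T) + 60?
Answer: 218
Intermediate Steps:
T = 144
(14 + T) + 60 = (14 + 144) + 60 = 158 + 60 = 218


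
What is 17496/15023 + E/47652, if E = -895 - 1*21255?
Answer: 250479971/357937998 ≈ 0.69979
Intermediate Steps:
E = -22150 (E = -895 - 21255 = -22150)
17496/15023 + E/47652 = 17496/15023 - 22150/47652 = 17496*(1/15023) - 22150*1/47652 = 17496/15023 - 11075/23826 = 250479971/357937998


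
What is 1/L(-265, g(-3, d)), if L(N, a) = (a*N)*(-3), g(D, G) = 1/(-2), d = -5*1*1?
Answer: -2/795 ≈ -0.0025157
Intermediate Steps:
d = -5 (d = -5*1 = -5)
g(D, G) = -½
L(N, a) = -3*N*a (L(N, a) = (N*a)*(-3) = -3*N*a)
1/L(-265, g(-3, d)) = 1/(-3*(-265)*(-½)) = 1/(-795/2) = -2/795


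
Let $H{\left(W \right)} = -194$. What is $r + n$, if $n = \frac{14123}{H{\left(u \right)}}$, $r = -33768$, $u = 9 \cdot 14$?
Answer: $- \frac{6565115}{194} \approx -33841.0$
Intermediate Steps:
$u = 126$
$n = - \frac{14123}{194}$ ($n = \frac{14123}{-194} = 14123 \left(- \frac{1}{194}\right) = - \frac{14123}{194} \approx -72.799$)
$r + n = -33768 - \frac{14123}{194} = - \frac{6565115}{194}$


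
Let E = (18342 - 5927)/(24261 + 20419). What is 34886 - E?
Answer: 311738813/8936 ≈ 34886.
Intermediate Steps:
E = 2483/8936 (E = 12415/44680 = 12415*(1/44680) = 2483/8936 ≈ 0.27786)
34886 - E = 34886 - 1*2483/8936 = 34886 - 2483/8936 = 311738813/8936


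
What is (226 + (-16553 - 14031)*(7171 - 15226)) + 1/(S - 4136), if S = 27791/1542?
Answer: 1564330635105124/6349921 ≈ 2.4635e+8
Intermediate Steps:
S = 27791/1542 (S = 27791*(1/1542) = 27791/1542 ≈ 18.023)
(226 + (-16553 - 14031)*(7171 - 15226)) + 1/(S - 4136) = (226 + (-16553 - 14031)*(7171 - 15226)) + 1/(27791/1542 - 4136) = (226 - 30584*(-8055)) + 1/(-6349921/1542) = (226 + 246354120) - 1542/6349921 = 246354346 - 1542/6349921 = 1564330635105124/6349921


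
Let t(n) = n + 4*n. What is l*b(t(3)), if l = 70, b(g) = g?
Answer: 1050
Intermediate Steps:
t(n) = 5*n
l*b(t(3)) = 70*(5*3) = 70*15 = 1050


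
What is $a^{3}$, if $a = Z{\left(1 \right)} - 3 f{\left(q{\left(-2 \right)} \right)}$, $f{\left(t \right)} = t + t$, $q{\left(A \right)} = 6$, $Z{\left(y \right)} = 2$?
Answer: $-39304$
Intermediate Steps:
$f{\left(t \right)} = 2 t$
$a = -34$ ($a = 2 - 3 \cdot 2 \cdot 6 = 2 - 36 = -34$)
$a^{3} = \left(-34\right)^{3} = -39304$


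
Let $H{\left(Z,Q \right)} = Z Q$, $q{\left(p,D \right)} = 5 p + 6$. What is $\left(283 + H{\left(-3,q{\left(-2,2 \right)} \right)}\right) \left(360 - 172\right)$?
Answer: $55460$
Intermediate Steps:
$q{\left(p,D \right)} = 6 + 5 p$
$H{\left(Z,Q \right)} = Q Z$
$\left(283 + H{\left(-3,q{\left(-2,2 \right)} \right)}\right) \left(360 - 172\right) = \left(283 + \left(6 + 5 \left(-2\right)\right) \left(-3\right)\right) \left(360 - 172\right) = \left(283 + \left(6 - 10\right) \left(-3\right)\right) 188 = \left(283 - -12\right) 188 = \left(283 + 12\right) 188 = 295 \cdot 188 = 55460$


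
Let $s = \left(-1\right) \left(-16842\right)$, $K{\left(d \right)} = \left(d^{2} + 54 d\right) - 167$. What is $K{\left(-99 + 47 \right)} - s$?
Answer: $-17113$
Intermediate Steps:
$K{\left(d \right)} = -167 + d^{2} + 54 d$
$s = 16842$
$K{\left(-99 + 47 \right)} - s = \left(-167 + \left(-99 + 47\right)^{2} + 54 \left(-99 + 47\right)\right) - 16842 = \left(-167 + \left(-52\right)^{2} + 54 \left(-52\right)\right) - 16842 = \left(-167 + 2704 - 2808\right) - 16842 = -271 - 16842 = -17113$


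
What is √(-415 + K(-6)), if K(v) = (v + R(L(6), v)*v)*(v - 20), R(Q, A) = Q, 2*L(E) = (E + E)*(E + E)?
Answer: √10973 ≈ 104.75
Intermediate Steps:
L(E) = 2*E² (L(E) = ((E + E)*(E + E))/2 = ((2*E)*(2*E))/2 = (4*E²)/2 = 2*E²)
K(v) = 73*v*(-20 + v) (K(v) = (v + (2*6²)*v)*(v - 20) = (v + (2*36)*v)*(-20 + v) = (v + 72*v)*(-20 + v) = (73*v)*(-20 + v) = 73*v*(-20 + v))
√(-415 + K(-6)) = √(-415 + 73*(-6)*(-20 - 6)) = √(-415 + 73*(-6)*(-26)) = √(-415 + 11388) = √10973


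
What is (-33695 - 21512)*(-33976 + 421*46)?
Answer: 806574270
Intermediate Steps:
(-33695 - 21512)*(-33976 + 421*46) = -55207*(-33976 + 19366) = -55207*(-14610) = 806574270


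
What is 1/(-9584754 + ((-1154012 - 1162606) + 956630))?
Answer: -1/10944742 ≈ -9.1368e-8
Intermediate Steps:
1/(-9584754 + ((-1154012 - 1162606) + 956630)) = 1/(-9584754 + (-2316618 + 956630)) = 1/(-9584754 - 1359988) = 1/(-10944742) = -1/10944742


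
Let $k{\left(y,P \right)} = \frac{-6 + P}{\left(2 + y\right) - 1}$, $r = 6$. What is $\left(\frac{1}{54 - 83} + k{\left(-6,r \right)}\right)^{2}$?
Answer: $\frac{1}{841} \approx 0.0011891$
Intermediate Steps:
$k{\left(y,P \right)} = \frac{-6 + P}{1 + y}$
$\left(\frac{1}{54 - 83} + k{\left(-6,r \right)}\right)^{2} = \left(\frac{1}{54 - 83} + \frac{-6 + 6}{1 - 6}\right)^{2} = \left(\frac{1}{-29} + \frac{1}{-5} \cdot 0\right)^{2} = \left(- \frac{1}{29} - 0\right)^{2} = \left(- \frac{1}{29} + 0\right)^{2} = \left(- \frac{1}{29}\right)^{2} = \frac{1}{841}$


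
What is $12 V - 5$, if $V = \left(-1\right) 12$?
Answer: $-149$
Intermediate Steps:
$V = -12$
$12 V - 5 = 12 \left(-12\right) - 5 = -144 - 5 = -149$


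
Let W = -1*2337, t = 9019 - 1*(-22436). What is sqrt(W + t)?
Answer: sqrt(29118) ≈ 170.64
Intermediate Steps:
t = 31455 (t = 9019 + 22436 = 31455)
W = -2337
sqrt(W + t) = sqrt(-2337 + 31455) = sqrt(29118)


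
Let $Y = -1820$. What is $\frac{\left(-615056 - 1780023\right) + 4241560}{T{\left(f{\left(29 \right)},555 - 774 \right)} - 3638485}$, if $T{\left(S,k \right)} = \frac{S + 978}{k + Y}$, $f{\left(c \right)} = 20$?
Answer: $- \frac{3764974759}{7418871913} \approx -0.50749$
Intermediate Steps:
$T{\left(S,k \right)} = \frac{978 + S}{-1820 + k}$ ($T{\left(S,k \right)} = \frac{S + 978}{k - 1820} = \frac{978 + S}{-1820 + k}$)
$\frac{\left(-615056 - 1780023\right) + 4241560}{T{\left(f{\left(29 \right)},555 - 774 \right)} - 3638485} = \frac{\left(-615056 - 1780023\right) + 4241560}{\frac{978 + 20}{-1820 + \left(555 - 774\right)} - 3638485} = \frac{\left(-615056 - 1780023\right) + 4241560}{\frac{1}{-1820 + \left(555 - 774\right)} 998 - 3638485} = \frac{-2395079 + 4241560}{\frac{1}{-1820 - 219} \cdot 998 - 3638485} = \frac{1846481}{\frac{1}{-2039} \cdot 998 - 3638485} = \frac{1846481}{\left(- \frac{1}{2039}\right) 998 - 3638485} = \frac{1846481}{- \frac{998}{2039} - 3638485} = \frac{1846481}{- \frac{7418871913}{2039}} = 1846481 \left(- \frac{2039}{7418871913}\right) = - \frac{3764974759}{7418871913}$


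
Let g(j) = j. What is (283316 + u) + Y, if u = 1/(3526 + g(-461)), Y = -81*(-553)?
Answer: 1005654086/3065 ≈ 3.2811e+5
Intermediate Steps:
Y = 44793
u = 1/3065 (u = 1/(3526 - 461) = 1/3065 ≈ 0.00032626)
(283316 + u) + Y = (283316 + 1/3065) + 44793 = 868363541/3065 + 44793 = 1005654086/3065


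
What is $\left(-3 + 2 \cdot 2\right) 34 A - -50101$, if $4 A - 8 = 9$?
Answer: $\frac{100491}{2} \approx 50246.0$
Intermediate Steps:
$A = \frac{17}{4}$ ($A = 2 + \frac{1}{4} \cdot 9 = 2 + \frac{9}{4} = \frac{17}{4} \approx 4.25$)
$\left(-3 + 2 \cdot 2\right) 34 A - -50101 = \left(-3 + 2 \cdot 2\right) 34 \cdot \frac{17}{4} - -50101 = \left(-3 + 4\right) 34 \cdot \frac{17}{4} + 50101 = 1 \cdot 34 \cdot \frac{17}{4} + 50101 = 34 \cdot \frac{17}{4} + 50101 = \frac{289}{2} + 50101 = \frac{100491}{2}$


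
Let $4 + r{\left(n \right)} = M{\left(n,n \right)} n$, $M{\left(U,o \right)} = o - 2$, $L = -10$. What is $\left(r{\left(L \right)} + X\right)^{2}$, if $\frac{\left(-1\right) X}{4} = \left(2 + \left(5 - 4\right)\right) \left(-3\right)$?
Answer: $23104$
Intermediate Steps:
$M{\left(U,o \right)} = -2 + o$ ($M{\left(U,o \right)} = o - 2 = -2 + o$)
$r{\left(n \right)} = -4 + n \left(-2 + n\right)$ ($r{\left(n \right)} = -4 + \left(-2 + n\right) n = -4 + n \left(-2 + n\right)$)
$X = 36$ ($X = - 4 \left(2 + \left(5 - 4\right)\right) \left(-3\right) = - 4 \left(2 + 1\right) \left(-3\right) = - 4 \cdot 3 \left(-3\right) = \left(-4\right) \left(-9\right) = 36$)
$\left(r{\left(L \right)} + X\right)^{2} = \left(\left(-4 - 10 \left(-2 - 10\right)\right) + 36\right)^{2} = \left(\left(-4 - -120\right) + 36\right)^{2} = \left(\left(-4 + 120\right) + 36\right)^{2} = \left(116 + 36\right)^{2} = 152^{2} = 23104$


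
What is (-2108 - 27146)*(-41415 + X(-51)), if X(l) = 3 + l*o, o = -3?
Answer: 1206990786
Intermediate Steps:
X(l) = 3 - 3*l (X(l) = 3 + l*(-3) = 3 - 3*l)
(-2108 - 27146)*(-41415 + X(-51)) = (-2108 - 27146)*(-41415 + (3 - 3*(-51))) = -29254*(-41415 + (3 + 153)) = -29254*(-41415 + 156) = -29254*(-41259) = 1206990786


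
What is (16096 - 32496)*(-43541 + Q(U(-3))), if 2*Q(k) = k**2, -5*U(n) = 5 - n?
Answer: 714051408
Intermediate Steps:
U(n) = -1 + n/5 (U(n) = -(5 - n)/5 = -1 + n/5)
Q(k) = k**2/2
(16096 - 32496)*(-43541 + Q(U(-3))) = (16096 - 32496)*(-43541 + (-1 + (1/5)*(-3))**2/2) = -16400*(-43541 + (-1 - 3/5)**2/2) = -16400*(-43541 + (-8/5)**2/2) = -16400*(-43541 + (1/2)*(64/25)) = -16400*(-43541 + 32/25) = -16400*(-1088493/25) = 714051408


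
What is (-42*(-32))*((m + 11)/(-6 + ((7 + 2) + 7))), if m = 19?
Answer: 4032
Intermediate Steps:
(-42*(-32))*((m + 11)/(-6 + ((7 + 2) + 7))) = (-42*(-32))*((19 + 11)/(-6 + ((7 + 2) + 7))) = 1344*(30/(-6 + (9 + 7))) = 1344*(30/(-6 + 16)) = 1344*(30/10) = 1344*(30*(⅒)) = 1344*3 = 4032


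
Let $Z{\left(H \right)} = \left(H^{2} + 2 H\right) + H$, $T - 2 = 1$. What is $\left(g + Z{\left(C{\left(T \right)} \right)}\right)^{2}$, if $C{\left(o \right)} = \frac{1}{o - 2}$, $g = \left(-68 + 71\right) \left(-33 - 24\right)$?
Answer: $27889$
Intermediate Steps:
$T = 3$ ($T = 2 + 1 = 3$)
$g = -171$ ($g = 3 \left(-57\right) = -171$)
$C{\left(o \right)} = \frac{1}{-2 + o}$
$Z{\left(H \right)} = H^{2} + 3 H$
$\left(g + Z{\left(C{\left(T \right)} \right)}\right)^{2} = \left(-171 + \frac{3 + \frac{1}{-2 + 3}}{-2 + 3}\right)^{2} = \left(-171 + \frac{3 + 1^{-1}}{1}\right)^{2} = \left(-171 + 1 \left(3 + 1\right)\right)^{2} = \left(-171 + 1 \cdot 4\right)^{2} = \left(-171 + 4\right)^{2} = \left(-167\right)^{2} = 27889$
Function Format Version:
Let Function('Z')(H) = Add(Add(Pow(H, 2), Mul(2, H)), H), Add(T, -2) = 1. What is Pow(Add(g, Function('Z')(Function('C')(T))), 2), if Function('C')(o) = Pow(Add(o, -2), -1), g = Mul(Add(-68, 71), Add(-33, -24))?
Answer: 27889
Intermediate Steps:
T = 3 (T = Add(2, 1) = 3)
g = -171 (g = Mul(3, -57) = -171)
Function('C')(o) = Pow(Add(-2, o), -1)
Function('Z')(H) = Add(Pow(H, 2), Mul(3, H))
Pow(Add(g, Function('Z')(Function('C')(T))), 2) = Pow(Add(-171, Mul(Pow(Add(-2, 3), -1), Add(3, Pow(Add(-2, 3), -1)))), 2) = Pow(Add(-171, Mul(Pow(1, -1), Add(3, Pow(1, -1)))), 2) = Pow(Add(-171, Mul(1, Add(3, 1))), 2) = Pow(Add(-171, Mul(1, 4)), 2) = Pow(Add(-171, 4), 2) = Pow(-167, 2) = 27889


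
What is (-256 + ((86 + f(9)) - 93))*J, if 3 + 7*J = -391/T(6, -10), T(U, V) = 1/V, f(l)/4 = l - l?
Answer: -1027541/7 ≈ -1.4679e+5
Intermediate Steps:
f(l) = 0 (f(l) = 4*(l - l) = 4*0 = 0)
J = 3907/7 (J = -3/7 + (-391/(1/(-10)))/7 = -3/7 + (-391/(-1/10))/7 = -3/7 + (-391*(-10))/7 = -3/7 + (1/7)*3910 = -3/7 + 3910/7 = 3907/7 ≈ 558.14)
(-256 + ((86 + f(9)) - 93))*J = (-256 + ((86 + 0) - 93))*(3907/7) = (-256 + (86 - 93))*(3907/7) = (-256 - 7)*(3907/7) = -263*3907/7 = -1027541/7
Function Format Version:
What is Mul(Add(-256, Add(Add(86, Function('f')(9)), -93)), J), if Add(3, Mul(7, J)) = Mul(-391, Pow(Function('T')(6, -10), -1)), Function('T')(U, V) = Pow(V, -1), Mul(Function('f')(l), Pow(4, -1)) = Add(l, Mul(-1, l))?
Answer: Rational(-1027541, 7) ≈ -1.4679e+5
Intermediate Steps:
Function('f')(l) = 0 (Function('f')(l) = Mul(4, Add(l, Mul(-1, l))) = Mul(4, 0) = 0)
J = Rational(3907, 7) (J = Add(Rational(-3, 7), Mul(Rational(1, 7), Mul(-391, Pow(Pow(-10, -1), -1)))) = Add(Rational(-3, 7), Mul(Rational(1, 7), Mul(-391, Pow(Rational(-1, 10), -1)))) = Add(Rational(-3, 7), Mul(Rational(1, 7), Mul(-391, -10))) = Add(Rational(-3, 7), Mul(Rational(1, 7), 3910)) = Add(Rational(-3, 7), Rational(3910, 7)) = Rational(3907, 7) ≈ 558.14)
Mul(Add(-256, Add(Add(86, Function('f')(9)), -93)), J) = Mul(Add(-256, Add(Add(86, 0), -93)), Rational(3907, 7)) = Mul(Add(-256, Add(86, -93)), Rational(3907, 7)) = Mul(Add(-256, -7), Rational(3907, 7)) = Mul(-263, Rational(3907, 7)) = Rational(-1027541, 7)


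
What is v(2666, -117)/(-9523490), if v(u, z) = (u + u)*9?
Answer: -23994/4761745 ≈ -0.0050389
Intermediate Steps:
v(u, z) = 18*u (v(u, z) = (2*u)*9 = 18*u)
v(2666, -117)/(-9523490) = (18*2666)/(-9523490) = 47988*(-1/9523490) = -23994/4761745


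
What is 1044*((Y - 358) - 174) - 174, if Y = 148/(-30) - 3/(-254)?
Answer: -356057244/635 ≈ -5.6072e+5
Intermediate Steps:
Y = -18751/3810 (Y = 148*(-1/30) - 3*(-1/254) = -74/15 + 3/254 = -18751/3810 ≈ -4.9215)
1044*((Y - 358) - 174) - 174 = 1044*((-18751/3810 - 358) - 174) - 174 = 1044*(-1382731/3810 - 174) - 174 = 1044*(-2045671/3810) - 174 = -355946754/635 - 174 = -356057244/635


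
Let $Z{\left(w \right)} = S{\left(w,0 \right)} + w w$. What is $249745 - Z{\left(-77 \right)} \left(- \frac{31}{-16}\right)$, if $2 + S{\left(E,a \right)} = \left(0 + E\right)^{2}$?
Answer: $226774$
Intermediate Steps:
$S{\left(E,a \right)} = -2 + E^{2}$ ($S{\left(E,a \right)} = -2 + \left(0 + E\right)^{2} = -2 + E^{2}$)
$Z{\left(w \right)} = -2 + 2 w^{2}$ ($Z{\left(w \right)} = \left(-2 + w^{2}\right) + w w = \left(-2 + w^{2}\right) + w^{2} = -2 + 2 w^{2}$)
$249745 - Z{\left(-77 \right)} \left(- \frac{31}{-16}\right) = 249745 - \left(-2 + 2 \left(-77\right)^{2}\right) \left(- \frac{31}{-16}\right) = 249745 - \left(-2 + 2 \cdot 5929\right) \left(\left(-31\right) \left(- \frac{1}{16}\right)\right) = 249745 - \left(-2 + 11858\right) \frac{31}{16} = 249745 - 11856 \cdot \frac{31}{16} = 249745 - 22971 = 226774$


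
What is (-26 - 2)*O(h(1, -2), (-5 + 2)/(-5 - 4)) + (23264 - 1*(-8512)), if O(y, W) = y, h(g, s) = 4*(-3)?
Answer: 32112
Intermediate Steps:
h(g, s) = -12
(-26 - 2)*O(h(1, -2), (-5 + 2)/(-5 - 4)) + (23264 - 1*(-8512)) = (-26 - 2)*(-12) + (23264 - 1*(-8512)) = -28*(-12) + (23264 + 8512) = 336 + 31776 = 32112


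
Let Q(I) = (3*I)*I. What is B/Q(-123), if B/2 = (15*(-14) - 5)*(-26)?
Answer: 11180/45387 ≈ 0.24633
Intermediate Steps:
Q(I) = 3*I²
B = 11180 (B = 2*((15*(-14) - 5)*(-26)) = 2*((-210 - 5)*(-26)) = 2*(-215*(-26)) = 2*5590 = 11180)
B/Q(-123) = 11180/((3*(-123)²)) = 11180/((3*15129)) = 11180/45387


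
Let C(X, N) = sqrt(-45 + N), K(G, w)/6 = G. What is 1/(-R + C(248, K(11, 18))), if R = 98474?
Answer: -98474/9697128655 - sqrt(21)/9697128655 ≈ -1.0155e-5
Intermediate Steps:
K(G, w) = 6*G
1/(-R + C(248, K(11, 18))) = 1/(-1*98474 + sqrt(-45 + 6*11)) = 1/(-98474 + sqrt(-45 + 66)) = 1/(-98474 + sqrt(21))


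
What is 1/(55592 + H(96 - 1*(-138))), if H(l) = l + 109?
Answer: 1/55935 ≈ 1.7878e-5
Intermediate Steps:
H(l) = 109 + l
1/(55592 + H(96 - 1*(-138))) = 1/(55592 + (109 + (96 - 1*(-138)))) = 1/(55592 + (109 + (96 + 138))) = 1/(55592 + (109 + 234)) = 1/(55592 + 343) = 1/55935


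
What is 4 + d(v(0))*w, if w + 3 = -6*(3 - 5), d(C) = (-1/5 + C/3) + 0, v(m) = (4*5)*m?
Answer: 11/5 ≈ 2.2000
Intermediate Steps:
v(m) = 20*m
d(C) = -1/5 + C/3 (d(C) = (-1*1/5 + C*(1/3)) + 0 = (-1/5 + C/3) + 0 = -1/5 + C/3)
w = 9 (w = -3 - 6*(3 - 5) = -3 - 6*(-2) = -3 + 12 = 9)
4 + d(v(0))*w = 4 + (-1/5 + (20*0)/3)*9 = 4 + (-1/5 + (1/3)*0)*9 = 4 + (-1/5 + 0)*9 = 4 - 1/5*9 = 4 - 9/5 = 11/5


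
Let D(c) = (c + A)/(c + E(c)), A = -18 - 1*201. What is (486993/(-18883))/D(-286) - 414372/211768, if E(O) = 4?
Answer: -8258486163087/504850411930 ≈ -16.358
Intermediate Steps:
A = -219 (A = -18 - 201 = -219)
D(c) = (-219 + c)/(4 + c) (D(c) = (c - 219)/(c + 4) = (-219 + c)/(4 + c))
(486993/(-18883))/D(-286) - 414372/211768 = (486993/(-18883))/(((-219 - 286)/(4 - 286))) - 414372/211768 = (486993*(-1/18883))/((-505/(-282))) - 414372*1/211768 = -486993/(18883*((-1/282*(-505)))) - 103593/52942 = -486993/(18883*505/282) - 103593/52942 = -486993/18883*282/505 - 103593/52942 = -137332026/9535915 - 103593/52942 = -8258486163087/504850411930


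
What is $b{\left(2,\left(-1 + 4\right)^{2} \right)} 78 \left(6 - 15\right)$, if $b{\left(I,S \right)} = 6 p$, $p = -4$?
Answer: $16848$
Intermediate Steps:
$b{\left(I,S \right)} = -24$ ($b{\left(I,S \right)} = 6 \left(-4\right) = -24$)
$b{\left(2,\left(-1 + 4\right)^{2} \right)} 78 \left(6 - 15\right) = \left(-24\right) 78 \left(6 - 15\right) = - 1872 \left(6 - 15\right) = \left(-1872\right) \left(-9\right) = 16848$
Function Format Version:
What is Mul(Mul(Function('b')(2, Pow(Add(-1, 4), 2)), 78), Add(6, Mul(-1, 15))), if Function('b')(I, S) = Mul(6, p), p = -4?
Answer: 16848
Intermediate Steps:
Function('b')(I, S) = -24 (Function('b')(I, S) = Mul(6, -4) = -24)
Mul(Mul(Function('b')(2, Pow(Add(-1, 4), 2)), 78), Add(6, Mul(-1, 15))) = Mul(Mul(-24, 78), Add(6, Mul(-1, 15))) = Mul(-1872, Add(6, -15)) = Mul(-1872, -9) = 16848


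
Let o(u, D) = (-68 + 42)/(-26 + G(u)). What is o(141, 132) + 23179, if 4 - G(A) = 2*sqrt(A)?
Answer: 463437/20 + 13*sqrt(141)/20 ≈ 23180.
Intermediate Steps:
G(A) = 4 - 2*sqrt(A)
o(u, D) = -26/(-22 - 2*sqrt(u)) (o(u, D) = (-68 + 42)/(-26 + (4 - 2*sqrt(u))) = -26/(-22 - 2*sqrt(u)))
o(141, 132) + 23179 = 13/(11 + sqrt(141)) + 23179 = 23179 + 13/(11 + sqrt(141))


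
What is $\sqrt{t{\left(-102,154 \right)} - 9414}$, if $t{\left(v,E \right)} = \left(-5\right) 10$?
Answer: $26 i \sqrt{14} \approx 97.283 i$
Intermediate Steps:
$t{\left(v,E \right)} = -50$
$\sqrt{t{\left(-102,154 \right)} - 9414} = \sqrt{-50 - 9414} = \sqrt{-9464} = 26 i \sqrt{14}$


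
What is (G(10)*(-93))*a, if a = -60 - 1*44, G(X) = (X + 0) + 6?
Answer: 154752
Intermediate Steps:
G(X) = 6 + X (G(X) = X + 6 = 6 + X)
a = -104 (a = -60 - 44 = -104)
(G(10)*(-93))*a = ((6 + 10)*(-93))*(-104) = (16*(-93))*(-104) = -1488*(-104) = 154752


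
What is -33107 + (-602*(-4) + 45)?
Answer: -30654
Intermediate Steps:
-33107 + (-602*(-4) + 45) = -33107 + (-43*(-56) + 45) = -33107 + (2408 + 45) = -33107 + 2453 = -30654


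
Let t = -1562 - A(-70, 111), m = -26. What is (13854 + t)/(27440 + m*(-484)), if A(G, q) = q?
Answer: 12181/40024 ≈ 0.30434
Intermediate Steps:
t = -1673 (t = -1562 - 1*111 = -1562 - 111 = -1673)
(13854 + t)/(27440 + m*(-484)) = (13854 - 1673)/(27440 - 26*(-484)) = 12181/(27440 + 12584) = 12181/40024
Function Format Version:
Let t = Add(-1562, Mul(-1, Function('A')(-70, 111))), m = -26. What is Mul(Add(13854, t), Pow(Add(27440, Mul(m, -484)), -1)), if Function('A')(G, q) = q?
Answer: Rational(12181, 40024) ≈ 0.30434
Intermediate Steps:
t = -1673 (t = Add(-1562, Mul(-1, 111)) = Add(-1562, -111) = -1673)
Mul(Add(13854, t), Pow(Add(27440, Mul(m, -484)), -1)) = Mul(Add(13854, -1673), Pow(Add(27440, Mul(-26, -484)), -1)) = Mul(12181, Pow(Add(27440, 12584), -1)) = Mul(12181, Pow(40024, -1)) = Mul(12181, Rational(1, 40024)) = Rational(12181, 40024)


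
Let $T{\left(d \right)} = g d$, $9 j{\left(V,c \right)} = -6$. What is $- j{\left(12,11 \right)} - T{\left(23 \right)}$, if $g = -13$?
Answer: $\frac{899}{3} \approx 299.67$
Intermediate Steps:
$j{\left(V,c \right)} = - \frac{2}{3}$ ($j{\left(V,c \right)} = \frac{1}{9} \left(-6\right) = - \frac{2}{3}$)
$T{\left(d \right)} = - 13 d$
$- j{\left(12,11 \right)} - T{\left(23 \right)} = \left(-1\right) \left(- \frac{2}{3}\right) - \left(-13\right) 23 = \frac{2}{3} - -299 = \frac{2}{3} + 299 = \frac{899}{3}$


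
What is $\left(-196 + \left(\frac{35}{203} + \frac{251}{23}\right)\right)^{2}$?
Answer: $\frac{15212262244}{444889} \approx 34193.0$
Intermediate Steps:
$\left(-196 + \left(\frac{35}{203} + \frac{251}{23}\right)\right)^{2} = \left(-196 + \left(35 \cdot \frac{1}{203} + 251 \cdot \frac{1}{23}\right)\right)^{2} = \left(-196 + \left(\frac{5}{29} + \frac{251}{23}\right)\right)^{2} = \left(-196 + \frac{7394}{667}\right)^{2} = \left(- \frac{123338}{667}\right)^{2} = \frac{15212262244}{444889}$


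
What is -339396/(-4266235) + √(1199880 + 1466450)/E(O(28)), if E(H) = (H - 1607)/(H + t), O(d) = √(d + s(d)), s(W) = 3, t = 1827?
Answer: 339396/4266235 - 1468010*√2666330/1291209 - 1717*√82656230/1291209 ≈ -1868.5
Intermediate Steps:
O(d) = √(3 + d) (O(d) = √(d + 3) = √(3 + d))
E(H) = (-1607 + H)/(1827 + H) (E(H) = (H - 1607)/(H + 1827) = (-1607 + H)/(1827 + H))
-339396/(-4266235) + √(1199880 + 1466450)/E(O(28)) = -339396/(-4266235) + √(1199880 + 1466450)/(((-1607 + √(3 + 28))/(1827 + √(3 + 28)))) = -339396*(-1/4266235) + √2666330/(((-1607 + √31)/(1827 + √31))) = 339396/4266235 + √2666330*((1827 + √31)/(-1607 + √31)) = 339396/4266235 + √2666330*(1827 + √31)/(-1607 + √31)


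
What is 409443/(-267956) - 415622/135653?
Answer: -166910579911/36349035268 ≈ -4.5919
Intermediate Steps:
409443/(-267956) - 415622/135653 = 409443*(-1/267956) - 415622*1/135653 = -409443/267956 - 415622/135653 = -166910579911/36349035268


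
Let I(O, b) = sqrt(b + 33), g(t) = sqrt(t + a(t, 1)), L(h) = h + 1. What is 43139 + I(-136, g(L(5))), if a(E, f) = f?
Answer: 43139 + sqrt(33 + sqrt(7)) ≈ 43145.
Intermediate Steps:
L(h) = 1 + h
g(t) = sqrt(1 + t) (g(t) = sqrt(t + 1) = sqrt(1 + t))
I(O, b) = sqrt(33 + b)
43139 + I(-136, g(L(5))) = 43139 + sqrt(33 + sqrt(1 + (1 + 5))) = 43139 + sqrt(33 + sqrt(1 + 6)) = 43139 + sqrt(33 + sqrt(7))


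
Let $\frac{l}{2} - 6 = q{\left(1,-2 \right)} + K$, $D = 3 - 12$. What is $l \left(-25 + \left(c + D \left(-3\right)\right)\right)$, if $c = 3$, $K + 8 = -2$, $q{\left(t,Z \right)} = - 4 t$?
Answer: $-80$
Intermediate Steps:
$K = -10$ ($K = -8 - 2 = -10$)
$D = -9$ ($D = 3 - 12 = -9$)
$l = -16$ ($l = 12 + 2 \left(\left(-4\right) 1 - 10\right) = 12 + 2 \left(-4 - 10\right) = 12 + 2 \left(-14\right) = 12 - 28 = -16$)
$l \left(-25 + \left(c + D \left(-3\right)\right)\right) = - 16 \left(-25 + \left(3 - -27\right)\right) = - 16 \left(-25 + \left(3 + 27\right)\right) = - 16 \left(-25 + 30\right) = \left(-16\right) 5 = -80$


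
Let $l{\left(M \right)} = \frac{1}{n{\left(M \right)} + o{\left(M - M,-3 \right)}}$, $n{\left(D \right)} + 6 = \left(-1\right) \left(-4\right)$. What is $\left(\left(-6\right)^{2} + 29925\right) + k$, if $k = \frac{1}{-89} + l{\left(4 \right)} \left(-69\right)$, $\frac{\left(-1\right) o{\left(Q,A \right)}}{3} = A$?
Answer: $\frac{18659555}{623} \approx 29951.0$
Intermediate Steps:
$n{\left(D \right)} = -2$ ($n{\left(D \right)} = -6 - -4 = -6 + 4 = -2$)
$o{\left(Q,A \right)} = - 3 A$
$l{\left(M \right)} = \frac{1}{7}$ ($l{\left(M \right)} = \frac{1}{-2 - -9} = \frac{1}{-2 + 9} = \frac{1}{7}$)
$k = - \frac{6148}{623}$ ($k = \frac{1}{-89} + \frac{1}{7} \left(-69\right) = - \frac{1}{89} - \frac{69}{7} = - \frac{6148}{623} \approx -9.8684$)
$\left(\left(-6\right)^{2} + 29925\right) + k = \left(\left(-6\right)^{2} + 29925\right) - \frac{6148}{623} = \left(36 + 29925\right) - \frac{6148}{623} = 29961 - \frac{6148}{623} = \frac{18659555}{623}$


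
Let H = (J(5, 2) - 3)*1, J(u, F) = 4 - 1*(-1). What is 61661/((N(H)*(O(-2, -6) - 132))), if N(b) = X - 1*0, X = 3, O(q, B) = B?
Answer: -61661/414 ≈ -148.94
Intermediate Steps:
J(u, F) = 5 (J(u, F) = 4 + 1 = 5)
H = 2 (H = (5 - 3)*1 = 2*1 = 2)
N(b) = 3 (N(b) = 3 - 1*0 = 3 + 0 = 3)
61661/((N(H)*(O(-2, -6) - 132))) = 61661/((3*(-6 - 132))) = 61661/((3*(-138))) = 61661/(-414) = 61661*(-1/414) = -61661/414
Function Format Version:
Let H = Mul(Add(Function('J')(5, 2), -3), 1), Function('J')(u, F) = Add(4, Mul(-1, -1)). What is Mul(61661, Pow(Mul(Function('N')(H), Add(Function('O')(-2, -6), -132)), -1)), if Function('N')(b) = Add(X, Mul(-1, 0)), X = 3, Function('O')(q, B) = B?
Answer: Rational(-61661, 414) ≈ -148.94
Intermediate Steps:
Function('J')(u, F) = 5 (Function('J')(u, F) = Add(4, 1) = 5)
H = 2 (H = Mul(Add(5, -3), 1) = Mul(2, 1) = 2)
Function('N')(b) = 3 (Function('N')(b) = Add(3, Mul(-1, 0)) = Add(3, 0) = 3)
Mul(61661, Pow(Mul(Function('N')(H), Add(Function('O')(-2, -6), -132)), -1)) = Mul(61661, Pow(Mul(3, Add(-6, -132)), -1)) = Mul(61661, Pow(Mul(3, -138), -1)) = Mul(61661, Pow(-414, -1)) = Mul(61661, Rational(-1, 414)) = Rational(-61661, 414)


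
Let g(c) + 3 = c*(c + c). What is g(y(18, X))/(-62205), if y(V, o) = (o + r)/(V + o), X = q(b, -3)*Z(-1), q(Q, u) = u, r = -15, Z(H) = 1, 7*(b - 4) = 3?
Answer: 1/518375 ≈ 1.9291e-6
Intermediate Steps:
b = 31/7 (b = 4 + (⅐)*3 = 4 + 3/7 = 31/7 ≈ 4.4286)
X = -3 (X = -3*1 = -3)
y(V, o) = (-15 + o)/(V + o) (y(V, o) = (o - 15)/(V + o) = (-15 + o)/(V + o))
g(c) = -3 + 2*c² (g(c) = -3 + c*(c + c) = -3 + c*(2*c) = -3 + 2*c²)
g(y(18, X))/(-62205) = (-3 + 2*((-15 - 3)/(18 - 3))²)/(-62205) = (-3 + 2*(-18/15)²)*(-1/62205) = (-3 + 2*((1/15)*(-18))²)*(-1/62205) = (-3 + 2*(-6/5)²)*(-1/62205) = (-3 + 2*(36/25))*(-1/62205) = (-3 + 72/25)*(-1/62205) = -3/25*(-1/62205) = 1/518375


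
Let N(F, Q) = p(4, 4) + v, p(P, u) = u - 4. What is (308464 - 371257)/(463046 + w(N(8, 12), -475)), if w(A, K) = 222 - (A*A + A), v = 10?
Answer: -6977/51462 ≈ -0.13558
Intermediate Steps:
p(P, u) = -4 + u
N(F, Q) = 10 (N(F, Q) = (-4 + 4) + 10 = 0 + 10 = 10)
w(A, K) = 222 - A - A² (w(A, K) = 222 - (A² + A) = 222 - (A + A²) = 222 + (-A - A²) = 222 - A - A²)
(308464 - 371257)/(463046 + w(N(8, 12), -475)) = (308464 - 371257)/(463046 + (222 - 1*10 - 1*10²)) = -62793/(463046 + (222 - 10 - 1*100)) = -62793/(463046 + (222 - 10 - 100)) = -62793/(463046 + 112) = -62793/463158 = -62793*1/463158 = -6977/51462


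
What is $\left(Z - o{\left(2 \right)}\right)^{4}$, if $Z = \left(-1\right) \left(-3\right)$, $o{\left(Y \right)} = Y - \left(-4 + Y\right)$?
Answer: $1$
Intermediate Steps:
$o{\left(Y \right)} = 4$
$Z = 3$
$\left(Z - o{\left(2 \right)}\right)^{4} = \left(3 - 4\right)^{4} = \left(-1\right)^{4} = 1$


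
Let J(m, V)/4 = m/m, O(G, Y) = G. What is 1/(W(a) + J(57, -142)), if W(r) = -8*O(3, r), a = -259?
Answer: -1/20 ≈ -0.050000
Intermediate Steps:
J(m, V) = 4 (J(m, V) = 4*(m/m) = 4*1 = 4)
W(r) = -24 (W(r) = -8*3 = -24)
1/(W(a) + J(57, -142)) = 1/(-24 + 4) = 1/(-20) = -1/20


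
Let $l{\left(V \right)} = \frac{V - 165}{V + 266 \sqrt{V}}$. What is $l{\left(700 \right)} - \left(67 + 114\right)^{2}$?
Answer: $- \frac{2295105151}{70056} + \frac{2033 \sqrt{7}}{70056} \approx -32761.0$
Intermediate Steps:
$l{\left(V \right)} = \frac{-165 + V}{V + 266 \sqrt{V}}$
$l{\left(700 \right)} - \left(67 + 114\right)^{2} = \frac{-165 + 700}{700 + 266 \sqrt{700}} - \left(67 + 114\right)^{2} = \frac{1}{700 + 266 \cdot 10 \sqrt{7}} \cdot 535 - 181^{2} = \frac{1}{700 + 2660 \sqrt{7}} \cdot 535 - 32761 = \frac{535}{700 + 2660 \sqrt{7}} - 32761 = -32761 + \frac{535}{700 + 2660 \sqrt{7}}$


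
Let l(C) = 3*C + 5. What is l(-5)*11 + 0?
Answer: -110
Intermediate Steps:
l(C) = 5 + 3*C
l(-5)*11 + 0 = (5 + 3*(-5))*11 + 0 = (5 - 15)*11 + 0 = -10*11 + 0 = -110 + 0 = -110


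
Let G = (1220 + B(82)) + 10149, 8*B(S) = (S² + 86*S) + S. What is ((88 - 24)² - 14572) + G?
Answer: 10501/4 ≈ 2625.3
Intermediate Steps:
B(S) = S²/8 + 87*S/8 (B(S) = ((S² + 86*S) + S)/8 = (S² + 87*S)/8 = S²/8 + 87*S/8)
G = 52405/4 (G = (1220 + (⅛)*82*(87 + 82)) + 10149 = (1220 + (⅛)*82*169) + 10149 = (1220 + 6929/4) + 10149 = 11809/4 + 10149 = 52405/4 ≈ 13101.)
((88 - 24)² - 14572) + G = ((88 - 24)² - 14572) + 52405/4 = (64² - 14572) + 52405/4 = (4096 - 14572) + 52405/4 = -10476 + 52405/4 = 10501/4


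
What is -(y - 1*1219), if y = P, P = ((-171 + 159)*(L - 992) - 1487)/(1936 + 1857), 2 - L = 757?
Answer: 4604190/3793 ≈ 1213.9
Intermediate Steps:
L = -755 (L = 2 - 1*757 = 2 - 757 = -755)
P = 19477/3793 (P = ((-171 + 159)*(-755 - 992) - 1487)/(1936 + 1857) = (-12*(-1747) - 1487)/3793 = (20964 - 1487)*(1/3793) = 19477*(1/3793) = 19477/3793 ≈ 5.1350)
y = 19477/3793 ≈ 5.1350
-(y - 1*1219) = -(19477/3793 - 1*1219) = -(19477/3793 - 1219) = -1*(-4604190/3793) = 4604190/3793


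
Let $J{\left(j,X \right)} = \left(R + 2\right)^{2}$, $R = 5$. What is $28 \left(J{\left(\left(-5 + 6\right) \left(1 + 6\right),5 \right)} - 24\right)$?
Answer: $700$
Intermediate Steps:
$J{\left(j,X \right)} = 49$ ($J{\left(j,X \right)} = \left(5 + 2\right)^{2} = 7^{2} = 49$)
$28 \left(J{\left(\left(-5 + 6\right) \left(1 + 6\right),5 \right)} - 24\right) = 28 \left(49 - 24\right) = 28 \cdot 25 = 700$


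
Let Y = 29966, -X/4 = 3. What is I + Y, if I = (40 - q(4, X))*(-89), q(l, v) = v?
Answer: 25338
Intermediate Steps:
X = -12 (X = -4*3 = -12)
I = -4628 (I = (40 - 1*(-12))*(-89) = (40 + 12)*(-89) = 52*(-89) = -4628)
I + Y = -4628 + 29966 = 25338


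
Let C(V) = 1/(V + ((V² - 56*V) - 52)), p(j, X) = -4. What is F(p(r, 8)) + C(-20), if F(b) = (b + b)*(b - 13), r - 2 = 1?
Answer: 196929/1448 ≈ 136.00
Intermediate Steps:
r = 3 (r = 2 + 1 = 3)
F(b) = 2*b*(-13 + b) (F(b) = (2*b)*(-13 + b) = 2*b*(-13 + b))
C(V) = 1/(-52 + V² - 55*V) (C(V) = 1/(V + (-52 + V² - 56*V)) = 1/(-52 + V² - 55*V))
F(p(r, 8)) + C(-20) = 2*(-4)*(-13 - 4) + 1/(-52 + (-20)² - 55*(-20)) = 2*(-4)*(-17) + 1/(-52 + 400 + 1100) = 136 + 1/1448 = 196929/1448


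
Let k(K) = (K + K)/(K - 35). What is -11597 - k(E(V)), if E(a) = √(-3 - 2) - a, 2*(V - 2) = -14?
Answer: -2098999/181 + 14*I*√5/181 ≈ -11597.0 + 0.17296*I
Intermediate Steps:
V = -5 (V = 2 + (½)*(-14) = 2 - 7 = -5)
E(a) = -a + I*√5 (E(a) = √(-5) - a = I*√5 - a = -a + I*√5)
k(K) = 2*K/(-35 + K) (k(K) = (2*K)/(-35 + K) = 2*K/(-35 + K))
-11597 - k(E(V)) = -11597 - 2*(-1*(-5) + I*√5)/(-35 + (-1*(-5) + I*√5)) = -11597 - 2*(5 + I*√5)/(-35 + (5 + I*√5)) = -11597 - 2*(5 + I*√5)/(-30 + I*√5)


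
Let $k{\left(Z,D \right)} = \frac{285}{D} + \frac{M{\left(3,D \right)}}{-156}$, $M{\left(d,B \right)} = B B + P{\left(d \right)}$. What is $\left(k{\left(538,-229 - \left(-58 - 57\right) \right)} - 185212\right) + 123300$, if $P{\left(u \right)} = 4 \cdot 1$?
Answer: $- \frac{371987}{6} \approx -61998.0$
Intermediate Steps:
$P{\left(u \right)} = 4$
$M{\left(d,B \right)} = 4 + B^{2}$ ($M{\left(d,B \right)} = B B + 4 = B^{2} + 4 = 4 + B^{2}$)
$k{\left(Z,D \right)} = - \frac{1}{39} + \frac{285}{D} - \frac{D^{2}}{156}$ ($k{\left(Z,D \right)} = \frac{285}{D} + \frac{4 + D^{2}}{-156} = \frac{285}{D} + \left(4 + D^{2}\right) \left(- \frac{1}{156}\right) = \frac{285}{D} - \left(\frac{1}{39} + \frac{D^{2}}{156}\right) = - \frac{1}{39} + \frac{285}{D} - \frac{D^{2}}{156}$)
$\left(k{\left(538,-229 - \left(-58 - 57\right) \right)} - 185212\right) + 123300 = \left(\frac{44460 - \left(-229 - \left(-58 - 57\right)\right)^{3} - 4 \left(-229 - \left(-58 - 57\right)\right)}{156 \left(-229 - \left(-58 - 57\right)\right)} - 185212\right) + 123300 = \left(\frac{44460 - \left(-229 - -115\right)^{3} - 4 \left(-229 - -115\right)}{156 \left(-229 - -115\right)} - 185212\right) + 123300 = \left(\frac{44460 - \left(-229 + 115\right)^{3} - 4 \left(-229 + 115\right)}{156 \left(-229 + 115\right)} - 185212\right) + 123300 = \left(\frac{44460 - \left(-114\right)^{3} - -456}{156 \left(-114\right)} - 185212\right) + 123300 = \left(\frac{1}{156} \left(- \frac{1}{114}\right) \left(44460 - -1481544 + 456\right) - 185212\right) + 123300 = \left(\frac{1}{156} \left(- \frac{1}{114}\right) \left(44460 + 1481544 + 456\right) - 185212\right) + 123300 = \left(\frac{1}{156} \left(- \frac{1}{114}\right) 1526460 - 185212\right) + 123300 = \left(- \frac{515}{6} - 185212\right) + 123300 = - \frac{1111787}{6} + 123300 = - \frac{371987}{6}$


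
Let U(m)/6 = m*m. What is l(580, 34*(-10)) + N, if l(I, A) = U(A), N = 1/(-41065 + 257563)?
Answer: 150163012801/216498 ≈ 6.9360e+5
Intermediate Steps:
N = 1/216498 ≈ 4.6190e-6
U(m) = 6*m**2 (U(m) = 6*(m*m) = 6*m**2)
l(I, A) = 6*A**2
l(580, 34*(-10)) + N = 6*(34*(-10))**2 + 1/216498 = 6*(-340)**2 + 1/216498 = 6*115600 + 1/216498 = 693600 + 1/216498 = 150163012801/216498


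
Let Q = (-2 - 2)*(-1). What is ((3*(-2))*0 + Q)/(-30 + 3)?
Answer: -4/27 ≈ -0.14815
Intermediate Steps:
Q = 4 (Q = -4*(-1) = 4)
((3*(-2))*0 + Q)/(-30 + 3) = ((3*(-2))*0 + 4)/(-30 + 3) = (-6*0 + 4)/(-27) = (0 + 4)*(-1/27) = 4*(-1/27) = -4/27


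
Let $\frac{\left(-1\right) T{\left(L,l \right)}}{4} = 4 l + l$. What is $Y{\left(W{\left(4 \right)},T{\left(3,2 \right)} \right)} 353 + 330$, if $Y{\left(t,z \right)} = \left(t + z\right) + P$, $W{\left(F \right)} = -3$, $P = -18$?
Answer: $-21203$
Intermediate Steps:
$T{\left(L,l \right)} = - 20 l$ ($T{\left(L,l \right)} = - 4 \left(4 l + l\right) = - 4 \cdot 5 l = - 20 l$)
$Y{\left(t,z \right)} = -18 + t + z$ ($Y{\left(t,z \right)} = \left(t + z\right) - 18 = -18 + t + z$)
$Y{\left(W{\left(4 \right)},T{\left(3,2 \right)} \right)} 353 + 330 = \left(-18 - 3 - 40\right) 353 + 330 = \left(-61\right) 353 + 330 = -21533 + 330 = -21203$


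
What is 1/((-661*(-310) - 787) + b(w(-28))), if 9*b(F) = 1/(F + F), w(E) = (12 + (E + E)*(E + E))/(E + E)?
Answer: 7083/1445803202 ≈ 4.8990e-6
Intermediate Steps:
w(E) = (12 + 4*E²)/(2*E) (w(E) = (12 + (2*E)*(2*E))/((2*E)) = (12 + 4*E²)*(1/(2*E)) = (12 + 4*E²)/(2*E))
b(F) = 1/(18*F) (b(F) = 1/(9*(F + F)) = 1/(9*((2*F))) = (1/(2*F))/9 = 1/(18*F))
1/((-661*(-310) - 787) + b(w(-28))) = 1/((-661*(-310) - 787) + 1/(18*(2*(-28) + 6/(-28)))) = 1/((204910 - 787) + 1/(18*(-56 + 6*(-1/28)))) = 1/(204123 + 1/(18*(-56 - 3/14))) = 1/(204123 + 1/(18*(-787/14))) = 1/(204123 + (1/18)*(-14/787)) = 1/(204123 - 7/7083) = 1/(1445803202/7083) = 7083/1445803202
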